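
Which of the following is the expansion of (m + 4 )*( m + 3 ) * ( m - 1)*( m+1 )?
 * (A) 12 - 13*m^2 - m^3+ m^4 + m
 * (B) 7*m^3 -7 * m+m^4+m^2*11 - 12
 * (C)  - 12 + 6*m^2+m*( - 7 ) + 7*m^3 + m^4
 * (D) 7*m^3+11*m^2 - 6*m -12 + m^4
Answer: B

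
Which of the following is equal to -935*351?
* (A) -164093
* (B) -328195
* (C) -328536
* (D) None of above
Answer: D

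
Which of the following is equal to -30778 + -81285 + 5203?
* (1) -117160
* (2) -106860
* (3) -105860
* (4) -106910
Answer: 2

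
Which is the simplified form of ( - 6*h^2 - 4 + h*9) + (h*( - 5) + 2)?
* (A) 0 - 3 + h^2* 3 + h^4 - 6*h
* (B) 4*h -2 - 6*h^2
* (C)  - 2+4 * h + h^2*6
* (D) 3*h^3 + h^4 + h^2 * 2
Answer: B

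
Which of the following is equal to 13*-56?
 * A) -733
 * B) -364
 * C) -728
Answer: C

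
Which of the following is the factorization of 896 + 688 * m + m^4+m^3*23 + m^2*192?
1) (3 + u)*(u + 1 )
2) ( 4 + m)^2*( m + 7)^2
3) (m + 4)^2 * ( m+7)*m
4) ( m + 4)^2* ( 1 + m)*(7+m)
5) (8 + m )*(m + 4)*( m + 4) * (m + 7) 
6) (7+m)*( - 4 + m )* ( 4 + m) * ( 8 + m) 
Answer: 5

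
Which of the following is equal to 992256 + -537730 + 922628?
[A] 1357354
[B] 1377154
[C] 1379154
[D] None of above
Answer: B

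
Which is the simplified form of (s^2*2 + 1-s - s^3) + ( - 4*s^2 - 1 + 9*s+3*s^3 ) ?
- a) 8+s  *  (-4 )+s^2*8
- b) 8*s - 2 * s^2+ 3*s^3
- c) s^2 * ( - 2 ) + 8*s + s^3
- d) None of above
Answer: d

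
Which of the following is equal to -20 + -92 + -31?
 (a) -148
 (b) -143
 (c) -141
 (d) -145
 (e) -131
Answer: b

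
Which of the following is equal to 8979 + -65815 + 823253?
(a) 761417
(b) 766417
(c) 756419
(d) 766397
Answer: b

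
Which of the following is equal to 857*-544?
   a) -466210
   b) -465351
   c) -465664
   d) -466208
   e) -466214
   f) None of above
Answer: d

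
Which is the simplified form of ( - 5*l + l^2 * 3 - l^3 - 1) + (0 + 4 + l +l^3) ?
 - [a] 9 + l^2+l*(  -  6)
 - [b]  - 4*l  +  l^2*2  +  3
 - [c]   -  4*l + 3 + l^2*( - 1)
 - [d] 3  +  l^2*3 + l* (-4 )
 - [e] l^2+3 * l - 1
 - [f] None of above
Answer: d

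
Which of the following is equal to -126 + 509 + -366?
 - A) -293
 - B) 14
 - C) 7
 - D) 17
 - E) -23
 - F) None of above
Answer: D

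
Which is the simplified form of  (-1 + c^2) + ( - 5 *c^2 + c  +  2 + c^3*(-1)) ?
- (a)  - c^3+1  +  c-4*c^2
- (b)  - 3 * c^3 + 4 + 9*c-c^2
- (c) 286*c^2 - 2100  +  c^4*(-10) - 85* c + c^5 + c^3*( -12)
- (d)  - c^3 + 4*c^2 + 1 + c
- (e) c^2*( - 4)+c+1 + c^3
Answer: a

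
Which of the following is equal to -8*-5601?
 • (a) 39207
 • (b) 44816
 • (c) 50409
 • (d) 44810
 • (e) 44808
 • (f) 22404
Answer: e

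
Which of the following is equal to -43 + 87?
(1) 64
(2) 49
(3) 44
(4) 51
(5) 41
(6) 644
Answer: 3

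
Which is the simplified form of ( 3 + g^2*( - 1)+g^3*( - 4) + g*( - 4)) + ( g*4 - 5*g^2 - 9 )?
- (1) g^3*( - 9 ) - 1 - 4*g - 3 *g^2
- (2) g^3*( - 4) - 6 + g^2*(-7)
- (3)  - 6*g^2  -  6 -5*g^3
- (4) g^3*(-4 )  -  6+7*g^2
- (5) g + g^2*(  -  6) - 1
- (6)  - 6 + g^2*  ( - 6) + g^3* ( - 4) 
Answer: 6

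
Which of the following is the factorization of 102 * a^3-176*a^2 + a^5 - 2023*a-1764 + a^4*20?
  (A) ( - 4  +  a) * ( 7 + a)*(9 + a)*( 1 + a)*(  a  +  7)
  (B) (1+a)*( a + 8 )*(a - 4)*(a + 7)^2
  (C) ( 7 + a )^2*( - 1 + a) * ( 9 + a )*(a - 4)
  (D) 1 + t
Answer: A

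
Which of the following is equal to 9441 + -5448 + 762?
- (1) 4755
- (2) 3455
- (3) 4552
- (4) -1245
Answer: 1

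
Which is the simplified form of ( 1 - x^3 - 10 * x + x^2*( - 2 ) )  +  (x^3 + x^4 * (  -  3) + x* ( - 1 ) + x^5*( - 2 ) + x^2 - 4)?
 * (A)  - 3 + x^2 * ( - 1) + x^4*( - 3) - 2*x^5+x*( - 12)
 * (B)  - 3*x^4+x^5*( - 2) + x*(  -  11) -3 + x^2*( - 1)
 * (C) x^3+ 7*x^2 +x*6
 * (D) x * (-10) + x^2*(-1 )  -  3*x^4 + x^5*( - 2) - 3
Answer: B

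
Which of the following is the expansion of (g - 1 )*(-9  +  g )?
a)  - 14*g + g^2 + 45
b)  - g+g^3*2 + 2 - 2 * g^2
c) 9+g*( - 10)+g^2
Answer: c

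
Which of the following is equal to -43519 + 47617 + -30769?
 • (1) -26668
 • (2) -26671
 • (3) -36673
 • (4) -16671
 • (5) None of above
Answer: 2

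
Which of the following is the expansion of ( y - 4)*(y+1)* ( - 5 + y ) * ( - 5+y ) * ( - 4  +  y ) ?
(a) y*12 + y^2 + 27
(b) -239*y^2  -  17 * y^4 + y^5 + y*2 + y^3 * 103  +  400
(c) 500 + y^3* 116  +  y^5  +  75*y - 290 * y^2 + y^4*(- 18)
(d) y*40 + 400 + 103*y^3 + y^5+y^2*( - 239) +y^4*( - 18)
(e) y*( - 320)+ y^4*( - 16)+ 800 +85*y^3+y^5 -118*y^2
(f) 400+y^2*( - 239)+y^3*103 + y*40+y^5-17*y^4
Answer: f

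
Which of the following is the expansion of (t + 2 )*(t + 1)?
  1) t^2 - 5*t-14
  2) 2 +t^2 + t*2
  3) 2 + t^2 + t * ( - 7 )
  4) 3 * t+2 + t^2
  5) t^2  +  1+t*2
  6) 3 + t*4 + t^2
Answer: 4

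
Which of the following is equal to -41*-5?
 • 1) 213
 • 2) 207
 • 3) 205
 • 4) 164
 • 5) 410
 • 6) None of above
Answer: 3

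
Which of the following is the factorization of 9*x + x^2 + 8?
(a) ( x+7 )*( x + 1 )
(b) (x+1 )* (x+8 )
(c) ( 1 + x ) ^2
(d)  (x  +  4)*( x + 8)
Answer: b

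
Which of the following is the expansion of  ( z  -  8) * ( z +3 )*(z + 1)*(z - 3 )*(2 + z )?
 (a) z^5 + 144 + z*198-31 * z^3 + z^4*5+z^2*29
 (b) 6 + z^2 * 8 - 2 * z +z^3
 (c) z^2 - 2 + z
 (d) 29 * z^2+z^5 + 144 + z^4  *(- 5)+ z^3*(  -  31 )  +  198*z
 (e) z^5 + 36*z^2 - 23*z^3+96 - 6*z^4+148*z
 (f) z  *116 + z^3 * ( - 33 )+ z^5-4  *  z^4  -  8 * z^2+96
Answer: d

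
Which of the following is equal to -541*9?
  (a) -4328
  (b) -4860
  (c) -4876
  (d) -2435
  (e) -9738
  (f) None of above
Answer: f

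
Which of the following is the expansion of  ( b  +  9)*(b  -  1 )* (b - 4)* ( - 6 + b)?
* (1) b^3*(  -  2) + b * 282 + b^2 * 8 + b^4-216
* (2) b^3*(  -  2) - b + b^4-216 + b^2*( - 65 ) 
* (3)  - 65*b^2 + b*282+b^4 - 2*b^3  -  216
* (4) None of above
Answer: 3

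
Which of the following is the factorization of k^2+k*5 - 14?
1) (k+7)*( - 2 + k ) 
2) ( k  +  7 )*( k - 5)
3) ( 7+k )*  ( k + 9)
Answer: 1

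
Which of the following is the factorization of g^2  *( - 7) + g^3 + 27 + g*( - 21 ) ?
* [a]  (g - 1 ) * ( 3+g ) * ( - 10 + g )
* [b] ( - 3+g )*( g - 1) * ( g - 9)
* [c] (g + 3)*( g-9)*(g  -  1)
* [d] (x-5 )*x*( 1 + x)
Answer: c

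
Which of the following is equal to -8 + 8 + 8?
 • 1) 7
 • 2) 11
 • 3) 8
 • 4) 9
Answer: 3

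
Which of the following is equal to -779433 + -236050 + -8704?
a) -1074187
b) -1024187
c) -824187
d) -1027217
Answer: b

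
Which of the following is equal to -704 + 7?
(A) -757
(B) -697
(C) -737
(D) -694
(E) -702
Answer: B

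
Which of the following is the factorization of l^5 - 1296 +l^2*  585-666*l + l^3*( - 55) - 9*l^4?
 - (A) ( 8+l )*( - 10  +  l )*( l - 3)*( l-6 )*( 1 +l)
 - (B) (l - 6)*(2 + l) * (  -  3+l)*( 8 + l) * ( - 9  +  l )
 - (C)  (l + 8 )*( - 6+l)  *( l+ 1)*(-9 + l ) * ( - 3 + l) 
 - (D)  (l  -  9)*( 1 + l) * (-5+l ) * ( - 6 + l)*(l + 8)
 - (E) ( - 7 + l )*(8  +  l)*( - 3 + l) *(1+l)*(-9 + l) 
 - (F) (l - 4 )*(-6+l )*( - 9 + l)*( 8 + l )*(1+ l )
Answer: C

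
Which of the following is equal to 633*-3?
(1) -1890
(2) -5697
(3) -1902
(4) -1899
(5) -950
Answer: 4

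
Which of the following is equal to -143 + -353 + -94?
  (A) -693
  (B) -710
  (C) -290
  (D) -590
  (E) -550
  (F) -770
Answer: D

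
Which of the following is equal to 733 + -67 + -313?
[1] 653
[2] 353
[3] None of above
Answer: 2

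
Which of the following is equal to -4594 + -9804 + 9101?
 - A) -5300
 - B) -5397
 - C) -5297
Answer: C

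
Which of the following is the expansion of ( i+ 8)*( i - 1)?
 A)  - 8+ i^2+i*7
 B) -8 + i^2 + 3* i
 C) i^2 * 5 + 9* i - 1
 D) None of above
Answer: A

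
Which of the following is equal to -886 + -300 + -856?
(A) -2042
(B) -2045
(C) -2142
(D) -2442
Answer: A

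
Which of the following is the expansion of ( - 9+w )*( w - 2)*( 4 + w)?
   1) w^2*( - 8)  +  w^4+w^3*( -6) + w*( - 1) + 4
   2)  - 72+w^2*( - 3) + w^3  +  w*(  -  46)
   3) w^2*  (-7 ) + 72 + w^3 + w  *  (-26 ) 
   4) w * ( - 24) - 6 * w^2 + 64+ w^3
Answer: 3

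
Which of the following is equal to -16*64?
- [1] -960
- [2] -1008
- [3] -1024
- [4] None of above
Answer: 3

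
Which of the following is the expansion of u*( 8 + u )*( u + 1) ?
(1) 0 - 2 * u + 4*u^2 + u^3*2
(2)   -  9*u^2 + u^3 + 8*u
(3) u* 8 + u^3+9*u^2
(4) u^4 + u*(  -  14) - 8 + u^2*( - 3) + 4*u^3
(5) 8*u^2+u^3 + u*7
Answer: 3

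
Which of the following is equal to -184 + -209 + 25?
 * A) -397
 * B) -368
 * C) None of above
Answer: B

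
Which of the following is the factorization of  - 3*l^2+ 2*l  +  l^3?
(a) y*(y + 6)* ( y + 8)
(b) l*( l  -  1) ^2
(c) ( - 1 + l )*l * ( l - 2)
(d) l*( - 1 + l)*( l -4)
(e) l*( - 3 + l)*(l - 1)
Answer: c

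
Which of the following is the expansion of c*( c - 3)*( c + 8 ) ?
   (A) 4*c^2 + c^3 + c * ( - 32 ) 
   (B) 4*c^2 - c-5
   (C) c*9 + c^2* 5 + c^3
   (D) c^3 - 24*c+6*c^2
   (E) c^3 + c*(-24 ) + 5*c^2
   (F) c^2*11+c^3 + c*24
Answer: E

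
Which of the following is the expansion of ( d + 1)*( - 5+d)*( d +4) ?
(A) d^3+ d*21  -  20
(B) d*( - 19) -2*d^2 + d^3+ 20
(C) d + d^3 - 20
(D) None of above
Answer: D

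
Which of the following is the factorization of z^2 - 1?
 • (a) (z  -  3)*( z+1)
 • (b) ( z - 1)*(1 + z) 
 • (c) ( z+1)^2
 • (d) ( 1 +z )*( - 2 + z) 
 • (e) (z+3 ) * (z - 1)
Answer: b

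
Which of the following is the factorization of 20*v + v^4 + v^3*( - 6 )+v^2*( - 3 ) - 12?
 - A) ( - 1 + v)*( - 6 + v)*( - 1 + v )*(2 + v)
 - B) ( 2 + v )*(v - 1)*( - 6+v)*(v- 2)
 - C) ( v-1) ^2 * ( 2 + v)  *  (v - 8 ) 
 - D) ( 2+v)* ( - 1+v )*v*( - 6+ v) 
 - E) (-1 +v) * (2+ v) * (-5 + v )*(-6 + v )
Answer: A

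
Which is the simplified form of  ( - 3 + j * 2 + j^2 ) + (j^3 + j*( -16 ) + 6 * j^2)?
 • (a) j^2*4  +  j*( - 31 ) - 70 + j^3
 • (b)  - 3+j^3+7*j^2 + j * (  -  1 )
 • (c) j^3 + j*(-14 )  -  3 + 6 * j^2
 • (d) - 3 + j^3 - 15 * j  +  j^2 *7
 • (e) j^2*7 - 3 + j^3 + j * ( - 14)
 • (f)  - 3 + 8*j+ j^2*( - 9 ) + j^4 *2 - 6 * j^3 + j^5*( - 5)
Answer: e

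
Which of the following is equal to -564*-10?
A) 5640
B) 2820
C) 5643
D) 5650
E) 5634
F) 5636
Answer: A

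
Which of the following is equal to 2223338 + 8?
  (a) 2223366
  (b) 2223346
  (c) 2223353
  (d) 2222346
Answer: b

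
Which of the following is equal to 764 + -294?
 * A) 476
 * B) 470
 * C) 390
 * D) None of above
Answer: B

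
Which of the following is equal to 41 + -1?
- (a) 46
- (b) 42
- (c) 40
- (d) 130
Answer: c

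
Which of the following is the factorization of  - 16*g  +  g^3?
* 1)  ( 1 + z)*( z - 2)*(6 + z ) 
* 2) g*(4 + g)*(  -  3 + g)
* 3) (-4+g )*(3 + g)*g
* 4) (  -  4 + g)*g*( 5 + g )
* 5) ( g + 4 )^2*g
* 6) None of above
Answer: 6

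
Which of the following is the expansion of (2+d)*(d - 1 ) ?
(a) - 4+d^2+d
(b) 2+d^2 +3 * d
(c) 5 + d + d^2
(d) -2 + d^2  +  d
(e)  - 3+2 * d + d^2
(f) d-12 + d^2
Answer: d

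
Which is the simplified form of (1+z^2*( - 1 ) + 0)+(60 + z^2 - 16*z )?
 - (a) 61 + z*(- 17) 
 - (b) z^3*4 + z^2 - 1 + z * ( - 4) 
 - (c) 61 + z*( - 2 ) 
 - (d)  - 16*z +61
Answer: d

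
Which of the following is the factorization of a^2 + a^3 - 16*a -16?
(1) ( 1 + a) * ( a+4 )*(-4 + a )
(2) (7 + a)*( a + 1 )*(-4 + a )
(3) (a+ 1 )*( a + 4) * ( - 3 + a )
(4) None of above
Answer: 1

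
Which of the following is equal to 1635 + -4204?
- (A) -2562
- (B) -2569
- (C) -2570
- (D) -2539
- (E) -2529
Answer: B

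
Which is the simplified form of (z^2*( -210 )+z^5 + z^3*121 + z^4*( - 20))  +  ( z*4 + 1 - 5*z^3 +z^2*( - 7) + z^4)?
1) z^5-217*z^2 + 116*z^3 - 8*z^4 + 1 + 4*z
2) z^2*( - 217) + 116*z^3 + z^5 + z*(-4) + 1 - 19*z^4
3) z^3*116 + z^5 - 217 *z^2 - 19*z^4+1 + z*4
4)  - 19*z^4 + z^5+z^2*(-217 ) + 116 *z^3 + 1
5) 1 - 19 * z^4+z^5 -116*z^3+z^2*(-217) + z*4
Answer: 3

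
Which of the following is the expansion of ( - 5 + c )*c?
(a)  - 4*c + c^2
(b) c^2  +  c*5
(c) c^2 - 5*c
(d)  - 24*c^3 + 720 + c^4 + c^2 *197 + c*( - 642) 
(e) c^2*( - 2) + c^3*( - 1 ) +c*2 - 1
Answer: c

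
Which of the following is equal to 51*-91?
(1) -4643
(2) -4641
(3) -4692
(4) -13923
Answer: 2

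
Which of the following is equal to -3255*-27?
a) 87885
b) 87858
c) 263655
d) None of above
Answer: a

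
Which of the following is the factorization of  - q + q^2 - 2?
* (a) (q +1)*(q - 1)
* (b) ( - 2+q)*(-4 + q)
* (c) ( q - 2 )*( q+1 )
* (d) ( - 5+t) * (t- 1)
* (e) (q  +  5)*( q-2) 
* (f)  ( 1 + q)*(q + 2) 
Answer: c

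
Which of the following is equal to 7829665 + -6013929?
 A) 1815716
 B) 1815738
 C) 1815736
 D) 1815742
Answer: C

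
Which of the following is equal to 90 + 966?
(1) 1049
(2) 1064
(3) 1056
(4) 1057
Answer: 3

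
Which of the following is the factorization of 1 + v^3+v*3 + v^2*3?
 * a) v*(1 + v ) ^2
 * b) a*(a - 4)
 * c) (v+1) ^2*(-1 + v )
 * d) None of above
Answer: d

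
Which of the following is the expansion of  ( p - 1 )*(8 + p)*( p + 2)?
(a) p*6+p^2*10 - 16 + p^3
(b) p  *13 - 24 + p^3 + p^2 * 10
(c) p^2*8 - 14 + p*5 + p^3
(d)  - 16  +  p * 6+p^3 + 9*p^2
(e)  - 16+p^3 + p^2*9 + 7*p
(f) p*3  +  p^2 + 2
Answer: d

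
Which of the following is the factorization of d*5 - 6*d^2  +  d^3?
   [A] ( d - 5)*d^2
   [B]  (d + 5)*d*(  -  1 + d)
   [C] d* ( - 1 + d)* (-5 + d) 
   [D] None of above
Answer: C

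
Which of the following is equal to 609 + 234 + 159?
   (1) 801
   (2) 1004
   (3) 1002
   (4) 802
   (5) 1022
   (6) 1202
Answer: 3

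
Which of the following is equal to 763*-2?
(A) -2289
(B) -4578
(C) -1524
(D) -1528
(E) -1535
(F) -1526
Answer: F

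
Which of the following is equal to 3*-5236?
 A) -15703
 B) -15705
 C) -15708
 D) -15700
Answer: C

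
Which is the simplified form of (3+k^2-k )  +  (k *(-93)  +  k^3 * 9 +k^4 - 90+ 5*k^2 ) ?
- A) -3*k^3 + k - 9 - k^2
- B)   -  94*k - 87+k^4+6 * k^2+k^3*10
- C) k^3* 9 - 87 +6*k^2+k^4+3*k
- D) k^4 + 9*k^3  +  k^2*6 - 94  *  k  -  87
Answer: D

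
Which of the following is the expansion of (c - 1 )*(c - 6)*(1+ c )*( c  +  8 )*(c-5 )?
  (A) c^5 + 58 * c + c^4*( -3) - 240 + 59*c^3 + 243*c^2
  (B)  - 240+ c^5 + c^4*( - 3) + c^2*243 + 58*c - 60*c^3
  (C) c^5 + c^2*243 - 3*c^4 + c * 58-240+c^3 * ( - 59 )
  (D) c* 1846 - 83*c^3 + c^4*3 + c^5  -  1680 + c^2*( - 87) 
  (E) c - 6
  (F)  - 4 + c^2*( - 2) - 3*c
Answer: C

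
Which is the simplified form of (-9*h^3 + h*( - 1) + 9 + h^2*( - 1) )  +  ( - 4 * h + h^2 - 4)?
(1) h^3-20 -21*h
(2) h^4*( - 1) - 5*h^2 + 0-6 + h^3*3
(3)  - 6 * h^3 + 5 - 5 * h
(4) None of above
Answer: 4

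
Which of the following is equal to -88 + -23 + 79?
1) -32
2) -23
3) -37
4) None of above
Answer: 1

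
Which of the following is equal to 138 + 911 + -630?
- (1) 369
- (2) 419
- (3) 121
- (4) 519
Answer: 2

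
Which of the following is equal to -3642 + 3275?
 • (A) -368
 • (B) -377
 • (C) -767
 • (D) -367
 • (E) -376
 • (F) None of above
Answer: D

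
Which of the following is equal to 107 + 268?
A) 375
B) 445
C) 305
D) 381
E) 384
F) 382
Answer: A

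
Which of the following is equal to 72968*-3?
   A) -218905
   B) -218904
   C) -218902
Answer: B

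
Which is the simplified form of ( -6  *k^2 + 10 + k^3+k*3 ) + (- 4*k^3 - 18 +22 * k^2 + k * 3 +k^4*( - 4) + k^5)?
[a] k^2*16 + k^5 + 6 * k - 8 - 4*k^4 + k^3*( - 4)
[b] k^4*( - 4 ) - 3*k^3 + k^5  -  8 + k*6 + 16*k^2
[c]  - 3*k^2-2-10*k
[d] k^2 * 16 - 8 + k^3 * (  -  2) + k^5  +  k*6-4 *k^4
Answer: b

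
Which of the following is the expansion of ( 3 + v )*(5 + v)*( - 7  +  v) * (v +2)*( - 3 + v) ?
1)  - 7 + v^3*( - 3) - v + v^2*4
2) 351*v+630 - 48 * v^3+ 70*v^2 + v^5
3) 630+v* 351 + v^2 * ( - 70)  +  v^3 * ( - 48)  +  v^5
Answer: 3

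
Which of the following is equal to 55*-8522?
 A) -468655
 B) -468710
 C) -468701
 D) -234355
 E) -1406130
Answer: B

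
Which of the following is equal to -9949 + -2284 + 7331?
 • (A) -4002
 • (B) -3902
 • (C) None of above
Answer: C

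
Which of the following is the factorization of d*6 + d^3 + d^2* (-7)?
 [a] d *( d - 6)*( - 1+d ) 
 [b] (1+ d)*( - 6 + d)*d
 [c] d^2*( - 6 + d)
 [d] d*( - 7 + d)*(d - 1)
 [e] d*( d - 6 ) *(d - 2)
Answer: a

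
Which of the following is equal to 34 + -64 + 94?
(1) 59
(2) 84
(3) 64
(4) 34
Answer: 3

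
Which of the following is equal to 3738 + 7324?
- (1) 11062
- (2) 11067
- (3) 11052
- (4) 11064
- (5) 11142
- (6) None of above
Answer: 1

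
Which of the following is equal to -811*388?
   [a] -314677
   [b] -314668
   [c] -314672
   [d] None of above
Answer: b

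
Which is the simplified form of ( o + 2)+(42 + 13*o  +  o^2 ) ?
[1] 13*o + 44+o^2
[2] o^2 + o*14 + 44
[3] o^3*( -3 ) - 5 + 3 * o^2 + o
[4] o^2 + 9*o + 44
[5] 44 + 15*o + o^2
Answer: 2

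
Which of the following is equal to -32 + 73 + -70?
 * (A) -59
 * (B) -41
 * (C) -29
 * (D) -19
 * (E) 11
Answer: C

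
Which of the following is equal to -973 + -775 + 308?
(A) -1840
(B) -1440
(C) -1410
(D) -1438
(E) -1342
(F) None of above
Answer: B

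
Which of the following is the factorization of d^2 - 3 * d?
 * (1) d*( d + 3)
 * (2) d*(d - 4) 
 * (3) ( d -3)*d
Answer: 3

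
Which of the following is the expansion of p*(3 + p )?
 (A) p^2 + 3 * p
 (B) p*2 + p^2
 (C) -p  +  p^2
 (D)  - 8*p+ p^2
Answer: A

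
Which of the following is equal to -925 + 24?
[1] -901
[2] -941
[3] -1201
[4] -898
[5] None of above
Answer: 1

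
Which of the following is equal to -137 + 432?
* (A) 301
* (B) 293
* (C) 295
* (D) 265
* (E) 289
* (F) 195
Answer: C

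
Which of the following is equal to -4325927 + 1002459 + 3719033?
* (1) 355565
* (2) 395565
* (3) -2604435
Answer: 2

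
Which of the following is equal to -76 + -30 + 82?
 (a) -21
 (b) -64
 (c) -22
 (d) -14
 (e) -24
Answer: e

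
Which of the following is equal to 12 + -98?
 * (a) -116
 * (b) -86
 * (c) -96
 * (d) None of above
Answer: b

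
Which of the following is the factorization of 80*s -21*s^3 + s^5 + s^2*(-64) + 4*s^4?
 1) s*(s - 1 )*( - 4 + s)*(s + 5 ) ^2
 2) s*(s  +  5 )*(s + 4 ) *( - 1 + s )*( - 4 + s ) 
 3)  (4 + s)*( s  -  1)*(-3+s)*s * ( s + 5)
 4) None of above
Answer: 2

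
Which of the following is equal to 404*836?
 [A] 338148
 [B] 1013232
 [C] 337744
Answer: C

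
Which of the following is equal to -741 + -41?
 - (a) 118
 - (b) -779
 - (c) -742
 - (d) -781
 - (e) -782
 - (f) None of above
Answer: e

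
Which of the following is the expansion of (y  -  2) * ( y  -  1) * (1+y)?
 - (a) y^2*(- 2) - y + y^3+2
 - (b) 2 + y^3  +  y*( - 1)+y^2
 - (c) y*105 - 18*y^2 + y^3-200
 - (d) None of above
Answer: a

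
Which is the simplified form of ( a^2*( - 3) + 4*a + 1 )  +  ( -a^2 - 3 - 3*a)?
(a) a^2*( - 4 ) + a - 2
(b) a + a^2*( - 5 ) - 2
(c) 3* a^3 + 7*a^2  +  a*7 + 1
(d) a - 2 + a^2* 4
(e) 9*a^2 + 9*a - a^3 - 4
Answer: a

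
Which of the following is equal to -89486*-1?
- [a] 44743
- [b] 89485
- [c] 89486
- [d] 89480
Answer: c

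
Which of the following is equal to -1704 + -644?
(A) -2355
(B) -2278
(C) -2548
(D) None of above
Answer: D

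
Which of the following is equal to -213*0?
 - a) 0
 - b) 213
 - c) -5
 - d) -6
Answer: a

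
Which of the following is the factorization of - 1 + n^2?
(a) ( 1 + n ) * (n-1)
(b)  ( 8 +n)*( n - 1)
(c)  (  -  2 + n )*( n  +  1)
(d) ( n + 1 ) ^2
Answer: a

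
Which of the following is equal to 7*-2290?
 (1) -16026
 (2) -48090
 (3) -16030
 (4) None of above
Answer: 3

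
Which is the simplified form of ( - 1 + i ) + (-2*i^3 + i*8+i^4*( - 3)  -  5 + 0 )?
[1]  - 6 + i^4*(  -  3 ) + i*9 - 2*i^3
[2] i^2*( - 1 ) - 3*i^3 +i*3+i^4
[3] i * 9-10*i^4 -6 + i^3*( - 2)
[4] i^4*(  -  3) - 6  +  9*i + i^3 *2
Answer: 1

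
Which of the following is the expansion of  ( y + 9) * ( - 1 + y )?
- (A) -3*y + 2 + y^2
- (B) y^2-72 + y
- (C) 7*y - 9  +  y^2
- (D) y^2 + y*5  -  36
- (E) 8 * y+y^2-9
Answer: E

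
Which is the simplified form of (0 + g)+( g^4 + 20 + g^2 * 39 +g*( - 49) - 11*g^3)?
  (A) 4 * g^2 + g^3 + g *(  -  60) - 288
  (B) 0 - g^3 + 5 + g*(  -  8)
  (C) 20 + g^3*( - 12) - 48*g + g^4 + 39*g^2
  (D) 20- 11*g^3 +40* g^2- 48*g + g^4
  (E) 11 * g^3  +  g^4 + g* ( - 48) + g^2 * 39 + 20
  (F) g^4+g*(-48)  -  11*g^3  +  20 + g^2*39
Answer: F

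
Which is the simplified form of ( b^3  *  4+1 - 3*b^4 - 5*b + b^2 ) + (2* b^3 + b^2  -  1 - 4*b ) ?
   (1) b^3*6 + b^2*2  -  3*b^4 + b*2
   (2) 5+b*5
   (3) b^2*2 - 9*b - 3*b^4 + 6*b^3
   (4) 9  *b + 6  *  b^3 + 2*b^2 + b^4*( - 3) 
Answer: 3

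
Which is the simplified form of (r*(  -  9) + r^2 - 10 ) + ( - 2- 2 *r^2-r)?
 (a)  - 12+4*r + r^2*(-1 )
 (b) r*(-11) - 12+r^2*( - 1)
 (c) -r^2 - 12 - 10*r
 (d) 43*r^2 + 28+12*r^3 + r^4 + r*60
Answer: c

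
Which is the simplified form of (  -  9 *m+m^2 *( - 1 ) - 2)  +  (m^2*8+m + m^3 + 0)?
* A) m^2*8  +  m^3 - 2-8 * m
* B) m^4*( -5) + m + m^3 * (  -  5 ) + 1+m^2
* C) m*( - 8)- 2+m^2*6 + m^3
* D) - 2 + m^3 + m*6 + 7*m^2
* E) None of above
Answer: E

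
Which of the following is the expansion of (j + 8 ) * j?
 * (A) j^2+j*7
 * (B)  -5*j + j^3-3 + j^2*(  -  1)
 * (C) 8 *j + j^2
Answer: C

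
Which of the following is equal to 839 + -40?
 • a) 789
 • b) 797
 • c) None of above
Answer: c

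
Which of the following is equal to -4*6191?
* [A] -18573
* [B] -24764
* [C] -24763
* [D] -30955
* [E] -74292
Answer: B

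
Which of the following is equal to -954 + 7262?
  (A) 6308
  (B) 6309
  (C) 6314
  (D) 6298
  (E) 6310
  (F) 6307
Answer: A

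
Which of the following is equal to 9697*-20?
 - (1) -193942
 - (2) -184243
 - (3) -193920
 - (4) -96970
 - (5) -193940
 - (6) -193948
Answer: 5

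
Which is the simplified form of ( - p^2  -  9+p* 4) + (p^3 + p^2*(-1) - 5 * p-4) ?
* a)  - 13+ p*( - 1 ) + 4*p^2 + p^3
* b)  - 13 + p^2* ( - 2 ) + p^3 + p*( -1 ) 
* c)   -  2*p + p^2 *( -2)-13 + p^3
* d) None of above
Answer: b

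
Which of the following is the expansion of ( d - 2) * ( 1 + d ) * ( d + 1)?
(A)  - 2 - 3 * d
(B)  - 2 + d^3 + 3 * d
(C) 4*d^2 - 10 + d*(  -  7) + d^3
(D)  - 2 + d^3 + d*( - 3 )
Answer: D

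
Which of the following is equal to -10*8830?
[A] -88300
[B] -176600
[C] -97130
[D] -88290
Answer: A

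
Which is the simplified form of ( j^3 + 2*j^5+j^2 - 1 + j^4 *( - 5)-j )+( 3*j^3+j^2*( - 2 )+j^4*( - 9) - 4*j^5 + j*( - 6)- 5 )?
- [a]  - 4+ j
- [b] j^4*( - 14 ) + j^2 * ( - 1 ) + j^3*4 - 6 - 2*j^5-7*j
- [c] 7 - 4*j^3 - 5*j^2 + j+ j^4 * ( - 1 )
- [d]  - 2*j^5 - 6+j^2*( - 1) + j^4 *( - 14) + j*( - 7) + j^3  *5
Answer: b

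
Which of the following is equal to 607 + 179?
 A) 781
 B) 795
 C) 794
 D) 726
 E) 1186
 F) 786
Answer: F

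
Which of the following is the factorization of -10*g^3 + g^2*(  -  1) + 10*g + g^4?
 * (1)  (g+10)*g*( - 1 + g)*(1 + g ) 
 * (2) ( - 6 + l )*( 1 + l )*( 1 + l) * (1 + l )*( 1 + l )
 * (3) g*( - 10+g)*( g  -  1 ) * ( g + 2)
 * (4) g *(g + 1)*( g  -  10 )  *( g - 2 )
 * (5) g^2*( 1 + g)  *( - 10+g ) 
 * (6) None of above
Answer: 6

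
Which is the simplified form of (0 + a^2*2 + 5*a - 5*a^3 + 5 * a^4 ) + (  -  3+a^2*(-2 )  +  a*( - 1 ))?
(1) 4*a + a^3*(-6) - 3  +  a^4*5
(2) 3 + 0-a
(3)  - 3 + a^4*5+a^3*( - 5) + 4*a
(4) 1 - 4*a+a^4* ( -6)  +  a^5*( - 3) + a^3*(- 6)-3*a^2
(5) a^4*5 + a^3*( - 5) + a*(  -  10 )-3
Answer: 3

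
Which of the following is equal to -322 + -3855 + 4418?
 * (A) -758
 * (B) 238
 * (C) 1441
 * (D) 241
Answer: D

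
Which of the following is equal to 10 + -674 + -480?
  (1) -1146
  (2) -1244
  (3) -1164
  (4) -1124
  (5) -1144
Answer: 5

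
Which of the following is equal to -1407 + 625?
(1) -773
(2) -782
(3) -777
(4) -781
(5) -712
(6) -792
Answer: 2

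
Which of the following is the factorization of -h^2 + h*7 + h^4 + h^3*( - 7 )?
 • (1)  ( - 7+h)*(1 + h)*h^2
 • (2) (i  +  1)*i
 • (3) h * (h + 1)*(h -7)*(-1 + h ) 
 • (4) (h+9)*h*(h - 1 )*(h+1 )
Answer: 3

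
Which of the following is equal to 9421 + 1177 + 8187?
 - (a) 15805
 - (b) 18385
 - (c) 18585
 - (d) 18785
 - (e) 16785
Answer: d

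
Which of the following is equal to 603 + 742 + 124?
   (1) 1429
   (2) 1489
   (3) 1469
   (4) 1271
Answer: 3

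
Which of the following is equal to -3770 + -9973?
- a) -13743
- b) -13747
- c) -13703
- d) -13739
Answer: a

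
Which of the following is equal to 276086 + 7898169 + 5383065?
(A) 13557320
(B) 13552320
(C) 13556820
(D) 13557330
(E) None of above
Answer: A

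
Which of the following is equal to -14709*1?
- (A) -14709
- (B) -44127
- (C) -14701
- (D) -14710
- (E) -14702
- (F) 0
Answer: A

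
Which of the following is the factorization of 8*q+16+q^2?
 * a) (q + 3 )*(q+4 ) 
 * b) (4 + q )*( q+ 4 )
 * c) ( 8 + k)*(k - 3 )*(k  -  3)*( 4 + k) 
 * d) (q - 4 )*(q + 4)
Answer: b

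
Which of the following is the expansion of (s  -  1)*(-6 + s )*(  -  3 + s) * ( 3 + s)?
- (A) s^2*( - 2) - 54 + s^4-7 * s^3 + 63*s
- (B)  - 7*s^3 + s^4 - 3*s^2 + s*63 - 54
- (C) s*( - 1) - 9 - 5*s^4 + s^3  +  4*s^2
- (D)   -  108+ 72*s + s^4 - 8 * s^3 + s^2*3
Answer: B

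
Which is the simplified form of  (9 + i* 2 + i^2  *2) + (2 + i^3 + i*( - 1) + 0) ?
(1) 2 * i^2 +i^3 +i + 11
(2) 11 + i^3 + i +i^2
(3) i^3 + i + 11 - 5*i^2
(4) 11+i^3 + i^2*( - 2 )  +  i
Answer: 1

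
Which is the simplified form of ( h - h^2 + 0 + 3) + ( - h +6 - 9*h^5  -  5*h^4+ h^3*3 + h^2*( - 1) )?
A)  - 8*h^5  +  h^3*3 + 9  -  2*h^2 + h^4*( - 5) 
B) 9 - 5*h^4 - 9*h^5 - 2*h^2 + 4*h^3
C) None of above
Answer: C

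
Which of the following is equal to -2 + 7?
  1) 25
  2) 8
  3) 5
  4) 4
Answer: 3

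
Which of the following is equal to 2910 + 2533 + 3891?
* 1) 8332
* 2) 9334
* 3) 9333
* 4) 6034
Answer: 2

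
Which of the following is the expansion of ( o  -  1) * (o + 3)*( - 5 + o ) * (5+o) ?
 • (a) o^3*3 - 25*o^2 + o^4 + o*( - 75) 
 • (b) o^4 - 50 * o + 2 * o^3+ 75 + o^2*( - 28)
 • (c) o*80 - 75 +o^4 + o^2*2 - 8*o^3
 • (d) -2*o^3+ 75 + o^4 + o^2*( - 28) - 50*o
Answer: b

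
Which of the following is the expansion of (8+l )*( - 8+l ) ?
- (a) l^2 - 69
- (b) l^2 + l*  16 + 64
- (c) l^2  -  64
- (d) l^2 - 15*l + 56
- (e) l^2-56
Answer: c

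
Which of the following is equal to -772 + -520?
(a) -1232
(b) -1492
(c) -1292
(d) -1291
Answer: c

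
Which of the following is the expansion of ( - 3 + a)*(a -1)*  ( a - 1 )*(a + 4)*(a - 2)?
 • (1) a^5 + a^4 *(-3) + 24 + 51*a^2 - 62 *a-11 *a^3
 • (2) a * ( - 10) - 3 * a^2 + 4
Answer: 1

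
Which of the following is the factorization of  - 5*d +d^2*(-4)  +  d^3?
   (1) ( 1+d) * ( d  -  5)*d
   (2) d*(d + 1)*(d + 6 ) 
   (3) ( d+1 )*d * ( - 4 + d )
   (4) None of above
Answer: 1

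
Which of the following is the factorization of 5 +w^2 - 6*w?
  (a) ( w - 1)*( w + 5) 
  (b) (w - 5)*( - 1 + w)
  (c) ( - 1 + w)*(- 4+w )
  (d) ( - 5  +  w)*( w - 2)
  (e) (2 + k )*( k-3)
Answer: b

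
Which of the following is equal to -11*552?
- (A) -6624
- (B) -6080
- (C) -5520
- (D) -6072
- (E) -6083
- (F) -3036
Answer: D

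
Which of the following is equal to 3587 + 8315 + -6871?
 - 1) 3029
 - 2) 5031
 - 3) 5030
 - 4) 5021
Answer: 2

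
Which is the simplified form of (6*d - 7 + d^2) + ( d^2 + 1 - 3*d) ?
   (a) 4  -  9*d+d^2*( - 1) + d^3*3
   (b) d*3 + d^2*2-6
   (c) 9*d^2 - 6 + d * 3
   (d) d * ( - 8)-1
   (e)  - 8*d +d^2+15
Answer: b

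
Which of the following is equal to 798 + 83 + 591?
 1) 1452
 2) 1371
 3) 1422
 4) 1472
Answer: 4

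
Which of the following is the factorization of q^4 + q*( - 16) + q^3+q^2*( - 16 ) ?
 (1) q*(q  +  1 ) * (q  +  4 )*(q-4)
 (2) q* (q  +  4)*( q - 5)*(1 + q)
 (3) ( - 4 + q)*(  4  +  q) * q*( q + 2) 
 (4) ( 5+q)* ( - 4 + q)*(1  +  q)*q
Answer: 1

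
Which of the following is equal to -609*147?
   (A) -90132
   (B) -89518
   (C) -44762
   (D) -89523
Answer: D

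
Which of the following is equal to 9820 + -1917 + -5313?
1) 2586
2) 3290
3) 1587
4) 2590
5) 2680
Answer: 4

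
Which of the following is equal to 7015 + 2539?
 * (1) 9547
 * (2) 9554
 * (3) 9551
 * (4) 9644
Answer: 2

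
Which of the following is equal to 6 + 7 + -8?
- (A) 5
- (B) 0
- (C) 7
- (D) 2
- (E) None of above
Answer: A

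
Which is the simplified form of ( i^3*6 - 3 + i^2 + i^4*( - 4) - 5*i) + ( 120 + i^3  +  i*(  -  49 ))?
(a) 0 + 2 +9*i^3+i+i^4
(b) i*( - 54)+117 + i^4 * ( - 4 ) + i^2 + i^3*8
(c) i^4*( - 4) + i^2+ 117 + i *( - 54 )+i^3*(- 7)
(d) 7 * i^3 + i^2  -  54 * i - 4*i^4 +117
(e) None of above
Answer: d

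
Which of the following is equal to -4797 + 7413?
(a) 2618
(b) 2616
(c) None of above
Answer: b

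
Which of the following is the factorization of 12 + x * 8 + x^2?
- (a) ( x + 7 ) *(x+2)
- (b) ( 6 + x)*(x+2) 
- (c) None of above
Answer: b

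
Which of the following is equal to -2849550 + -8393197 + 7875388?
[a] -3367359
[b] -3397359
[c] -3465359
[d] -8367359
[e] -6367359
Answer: a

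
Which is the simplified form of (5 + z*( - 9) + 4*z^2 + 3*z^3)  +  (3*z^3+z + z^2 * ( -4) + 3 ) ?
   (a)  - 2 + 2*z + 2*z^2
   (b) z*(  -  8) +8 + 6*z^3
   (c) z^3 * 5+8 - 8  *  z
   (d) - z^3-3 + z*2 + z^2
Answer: b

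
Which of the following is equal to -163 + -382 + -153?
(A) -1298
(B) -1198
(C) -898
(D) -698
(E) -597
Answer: D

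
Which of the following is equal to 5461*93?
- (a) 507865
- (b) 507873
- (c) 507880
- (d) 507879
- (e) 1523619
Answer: b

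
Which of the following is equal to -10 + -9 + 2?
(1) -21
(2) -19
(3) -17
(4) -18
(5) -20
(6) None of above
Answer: 3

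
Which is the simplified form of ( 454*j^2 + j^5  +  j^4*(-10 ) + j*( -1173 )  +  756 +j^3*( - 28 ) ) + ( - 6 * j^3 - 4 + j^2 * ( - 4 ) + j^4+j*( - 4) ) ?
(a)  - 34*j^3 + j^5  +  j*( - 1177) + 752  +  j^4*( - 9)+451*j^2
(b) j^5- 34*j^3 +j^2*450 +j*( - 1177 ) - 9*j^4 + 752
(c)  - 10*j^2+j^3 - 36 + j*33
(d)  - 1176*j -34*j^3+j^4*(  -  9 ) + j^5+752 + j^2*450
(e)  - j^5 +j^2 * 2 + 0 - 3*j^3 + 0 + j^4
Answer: b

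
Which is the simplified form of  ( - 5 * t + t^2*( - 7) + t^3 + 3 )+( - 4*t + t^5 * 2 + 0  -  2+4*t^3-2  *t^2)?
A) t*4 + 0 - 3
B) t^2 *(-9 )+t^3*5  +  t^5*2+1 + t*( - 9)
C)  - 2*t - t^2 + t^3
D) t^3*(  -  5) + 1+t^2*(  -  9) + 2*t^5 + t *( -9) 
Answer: B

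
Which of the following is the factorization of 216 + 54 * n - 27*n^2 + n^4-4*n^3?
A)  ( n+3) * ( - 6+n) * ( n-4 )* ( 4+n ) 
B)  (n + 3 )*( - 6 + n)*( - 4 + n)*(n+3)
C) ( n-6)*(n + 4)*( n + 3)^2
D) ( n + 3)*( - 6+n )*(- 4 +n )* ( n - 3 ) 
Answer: B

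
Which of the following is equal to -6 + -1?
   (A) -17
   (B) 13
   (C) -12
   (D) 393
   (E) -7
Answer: E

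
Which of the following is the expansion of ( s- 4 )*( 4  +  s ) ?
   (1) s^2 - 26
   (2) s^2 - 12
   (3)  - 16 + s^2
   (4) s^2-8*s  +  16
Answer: 3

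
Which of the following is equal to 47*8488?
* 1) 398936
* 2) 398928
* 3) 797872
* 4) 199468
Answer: 1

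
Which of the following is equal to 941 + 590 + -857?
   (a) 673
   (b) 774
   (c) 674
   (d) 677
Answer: c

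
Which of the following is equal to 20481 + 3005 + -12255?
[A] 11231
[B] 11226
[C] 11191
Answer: A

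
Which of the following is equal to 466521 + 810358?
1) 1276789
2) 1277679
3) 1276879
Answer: 3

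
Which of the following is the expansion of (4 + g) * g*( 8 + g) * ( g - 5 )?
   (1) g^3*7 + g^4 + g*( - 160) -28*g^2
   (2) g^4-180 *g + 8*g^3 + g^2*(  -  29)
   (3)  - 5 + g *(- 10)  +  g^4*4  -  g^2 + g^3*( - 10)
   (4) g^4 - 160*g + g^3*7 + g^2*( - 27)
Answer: 1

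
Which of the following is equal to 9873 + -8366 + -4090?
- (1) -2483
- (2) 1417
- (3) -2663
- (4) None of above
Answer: 4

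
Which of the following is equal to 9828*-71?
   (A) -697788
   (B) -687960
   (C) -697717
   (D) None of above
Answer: A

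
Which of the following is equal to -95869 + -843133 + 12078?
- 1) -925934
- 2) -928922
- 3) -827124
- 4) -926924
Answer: 4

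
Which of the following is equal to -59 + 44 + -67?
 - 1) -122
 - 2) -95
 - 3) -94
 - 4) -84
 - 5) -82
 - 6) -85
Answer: 5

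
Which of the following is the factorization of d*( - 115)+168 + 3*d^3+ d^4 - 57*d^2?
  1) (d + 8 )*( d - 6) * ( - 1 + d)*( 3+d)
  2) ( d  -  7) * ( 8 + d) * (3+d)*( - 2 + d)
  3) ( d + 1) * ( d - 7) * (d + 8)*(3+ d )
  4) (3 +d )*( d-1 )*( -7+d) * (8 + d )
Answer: 4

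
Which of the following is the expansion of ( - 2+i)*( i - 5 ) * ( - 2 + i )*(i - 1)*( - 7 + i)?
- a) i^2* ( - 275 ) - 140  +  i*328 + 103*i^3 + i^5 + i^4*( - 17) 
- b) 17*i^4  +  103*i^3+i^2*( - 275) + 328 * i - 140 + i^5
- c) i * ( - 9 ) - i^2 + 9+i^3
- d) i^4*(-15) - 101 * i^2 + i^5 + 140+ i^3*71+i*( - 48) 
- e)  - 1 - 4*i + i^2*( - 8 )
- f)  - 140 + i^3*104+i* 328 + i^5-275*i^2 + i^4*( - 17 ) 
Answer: a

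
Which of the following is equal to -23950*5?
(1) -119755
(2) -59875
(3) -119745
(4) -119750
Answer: 4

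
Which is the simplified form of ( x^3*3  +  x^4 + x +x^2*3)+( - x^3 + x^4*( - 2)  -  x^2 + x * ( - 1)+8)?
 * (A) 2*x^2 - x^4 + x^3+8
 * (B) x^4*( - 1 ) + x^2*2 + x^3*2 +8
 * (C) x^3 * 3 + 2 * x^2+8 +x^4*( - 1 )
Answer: B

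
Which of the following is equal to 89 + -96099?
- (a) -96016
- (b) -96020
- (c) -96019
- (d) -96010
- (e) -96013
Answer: d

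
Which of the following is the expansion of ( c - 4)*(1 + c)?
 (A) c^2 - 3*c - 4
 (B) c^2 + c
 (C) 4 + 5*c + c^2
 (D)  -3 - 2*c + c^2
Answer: A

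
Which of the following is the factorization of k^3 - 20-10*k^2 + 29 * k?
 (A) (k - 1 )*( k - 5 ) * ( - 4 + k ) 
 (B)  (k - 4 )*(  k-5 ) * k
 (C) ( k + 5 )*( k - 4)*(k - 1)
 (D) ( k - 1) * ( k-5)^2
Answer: A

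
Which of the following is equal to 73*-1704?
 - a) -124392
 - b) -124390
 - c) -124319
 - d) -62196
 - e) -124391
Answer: a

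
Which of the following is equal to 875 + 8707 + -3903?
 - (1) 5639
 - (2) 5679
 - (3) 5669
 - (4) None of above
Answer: 2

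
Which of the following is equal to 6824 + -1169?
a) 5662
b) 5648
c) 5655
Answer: c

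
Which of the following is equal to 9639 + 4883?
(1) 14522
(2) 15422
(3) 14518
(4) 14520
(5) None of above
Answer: 1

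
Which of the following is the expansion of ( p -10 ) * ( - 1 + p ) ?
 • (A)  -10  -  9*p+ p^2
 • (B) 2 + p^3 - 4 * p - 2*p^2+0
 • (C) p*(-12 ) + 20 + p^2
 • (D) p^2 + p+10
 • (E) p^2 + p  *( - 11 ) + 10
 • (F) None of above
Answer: E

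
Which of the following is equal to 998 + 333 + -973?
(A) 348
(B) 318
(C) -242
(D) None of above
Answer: D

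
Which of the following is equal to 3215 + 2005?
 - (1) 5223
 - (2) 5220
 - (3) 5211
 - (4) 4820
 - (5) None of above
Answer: 2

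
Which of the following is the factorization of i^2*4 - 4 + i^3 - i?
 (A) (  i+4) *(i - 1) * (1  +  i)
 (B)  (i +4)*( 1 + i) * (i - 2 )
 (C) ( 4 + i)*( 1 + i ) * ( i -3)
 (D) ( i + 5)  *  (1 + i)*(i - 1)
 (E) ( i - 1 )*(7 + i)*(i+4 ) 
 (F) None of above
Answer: A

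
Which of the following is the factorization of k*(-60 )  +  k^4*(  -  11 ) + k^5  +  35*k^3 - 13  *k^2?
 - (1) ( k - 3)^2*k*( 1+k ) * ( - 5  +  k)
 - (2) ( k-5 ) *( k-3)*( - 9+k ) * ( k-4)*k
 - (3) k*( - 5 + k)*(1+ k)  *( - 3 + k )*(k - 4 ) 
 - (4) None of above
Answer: 3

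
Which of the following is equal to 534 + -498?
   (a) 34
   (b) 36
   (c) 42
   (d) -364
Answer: b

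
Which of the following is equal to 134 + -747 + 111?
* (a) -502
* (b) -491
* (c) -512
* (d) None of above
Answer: a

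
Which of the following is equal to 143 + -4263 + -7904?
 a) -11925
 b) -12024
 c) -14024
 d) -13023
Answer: b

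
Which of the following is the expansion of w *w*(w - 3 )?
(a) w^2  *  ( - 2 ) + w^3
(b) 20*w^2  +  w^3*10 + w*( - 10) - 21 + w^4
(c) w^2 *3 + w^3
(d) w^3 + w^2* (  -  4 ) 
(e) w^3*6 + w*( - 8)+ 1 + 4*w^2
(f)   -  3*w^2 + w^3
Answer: f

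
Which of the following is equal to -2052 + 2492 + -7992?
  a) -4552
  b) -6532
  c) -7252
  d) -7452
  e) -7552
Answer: e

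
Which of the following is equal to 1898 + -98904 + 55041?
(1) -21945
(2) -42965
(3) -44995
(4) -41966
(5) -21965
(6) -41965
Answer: 6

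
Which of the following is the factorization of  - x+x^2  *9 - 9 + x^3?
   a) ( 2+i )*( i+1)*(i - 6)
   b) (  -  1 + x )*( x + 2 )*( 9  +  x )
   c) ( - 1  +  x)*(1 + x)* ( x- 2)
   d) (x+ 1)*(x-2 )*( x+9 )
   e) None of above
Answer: e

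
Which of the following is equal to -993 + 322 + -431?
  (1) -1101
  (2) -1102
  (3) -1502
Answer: 2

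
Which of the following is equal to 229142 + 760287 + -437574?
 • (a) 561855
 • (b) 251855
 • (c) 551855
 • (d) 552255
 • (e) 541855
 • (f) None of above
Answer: c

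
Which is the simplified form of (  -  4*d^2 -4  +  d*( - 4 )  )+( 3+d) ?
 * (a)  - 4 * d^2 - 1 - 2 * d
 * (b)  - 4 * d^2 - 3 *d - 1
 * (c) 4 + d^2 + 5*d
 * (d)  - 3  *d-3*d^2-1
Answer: b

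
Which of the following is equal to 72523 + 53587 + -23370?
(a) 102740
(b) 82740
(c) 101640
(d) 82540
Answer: a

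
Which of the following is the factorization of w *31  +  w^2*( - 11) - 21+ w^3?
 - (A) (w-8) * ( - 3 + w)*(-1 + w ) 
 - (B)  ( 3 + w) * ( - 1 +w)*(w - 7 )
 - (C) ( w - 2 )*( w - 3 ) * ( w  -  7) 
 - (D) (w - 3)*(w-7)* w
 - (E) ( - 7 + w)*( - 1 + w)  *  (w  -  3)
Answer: E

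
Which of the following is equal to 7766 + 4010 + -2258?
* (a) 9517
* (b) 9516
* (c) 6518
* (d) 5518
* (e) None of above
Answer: e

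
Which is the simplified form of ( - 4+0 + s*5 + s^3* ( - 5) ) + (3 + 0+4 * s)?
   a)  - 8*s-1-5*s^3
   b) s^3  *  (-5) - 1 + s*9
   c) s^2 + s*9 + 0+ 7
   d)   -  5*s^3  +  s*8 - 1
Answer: b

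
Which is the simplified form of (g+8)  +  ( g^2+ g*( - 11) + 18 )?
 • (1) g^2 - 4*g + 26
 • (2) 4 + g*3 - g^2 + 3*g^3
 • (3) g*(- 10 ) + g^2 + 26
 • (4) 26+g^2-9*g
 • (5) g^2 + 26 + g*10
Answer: 3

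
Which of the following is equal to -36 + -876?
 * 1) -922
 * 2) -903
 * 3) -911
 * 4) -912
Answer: 4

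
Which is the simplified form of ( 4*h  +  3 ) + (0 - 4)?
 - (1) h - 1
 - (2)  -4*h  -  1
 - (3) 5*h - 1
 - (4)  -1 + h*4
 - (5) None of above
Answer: 4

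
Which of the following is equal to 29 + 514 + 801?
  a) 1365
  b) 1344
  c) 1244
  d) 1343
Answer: b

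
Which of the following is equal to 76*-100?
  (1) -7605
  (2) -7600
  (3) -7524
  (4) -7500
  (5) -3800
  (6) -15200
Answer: 2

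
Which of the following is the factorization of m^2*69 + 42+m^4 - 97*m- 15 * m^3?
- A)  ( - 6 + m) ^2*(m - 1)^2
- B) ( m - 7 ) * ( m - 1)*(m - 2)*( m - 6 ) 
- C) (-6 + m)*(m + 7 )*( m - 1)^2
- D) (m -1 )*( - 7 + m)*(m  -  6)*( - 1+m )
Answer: D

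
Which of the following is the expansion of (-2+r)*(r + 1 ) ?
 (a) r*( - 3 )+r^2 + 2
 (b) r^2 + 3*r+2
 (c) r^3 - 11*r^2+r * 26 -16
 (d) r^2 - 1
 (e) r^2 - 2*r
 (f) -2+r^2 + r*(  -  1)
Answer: f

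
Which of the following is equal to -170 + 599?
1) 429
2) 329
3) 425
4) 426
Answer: 1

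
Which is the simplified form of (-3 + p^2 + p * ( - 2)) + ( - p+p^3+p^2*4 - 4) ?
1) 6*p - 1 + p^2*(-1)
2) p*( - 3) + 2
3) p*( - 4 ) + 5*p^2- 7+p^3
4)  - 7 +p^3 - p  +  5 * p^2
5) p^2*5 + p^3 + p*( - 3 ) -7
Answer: 5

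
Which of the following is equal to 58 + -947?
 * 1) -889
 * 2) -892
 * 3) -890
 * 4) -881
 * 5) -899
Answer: 1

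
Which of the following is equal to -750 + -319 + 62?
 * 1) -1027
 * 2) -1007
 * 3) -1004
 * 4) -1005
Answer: 2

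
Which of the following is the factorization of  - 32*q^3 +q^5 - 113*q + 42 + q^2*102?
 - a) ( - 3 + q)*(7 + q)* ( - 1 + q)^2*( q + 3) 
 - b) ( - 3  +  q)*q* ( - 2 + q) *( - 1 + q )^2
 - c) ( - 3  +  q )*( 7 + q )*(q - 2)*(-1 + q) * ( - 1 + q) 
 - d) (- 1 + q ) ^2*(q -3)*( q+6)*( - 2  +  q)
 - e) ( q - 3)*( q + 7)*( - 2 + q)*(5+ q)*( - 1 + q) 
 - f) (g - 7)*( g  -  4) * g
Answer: c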